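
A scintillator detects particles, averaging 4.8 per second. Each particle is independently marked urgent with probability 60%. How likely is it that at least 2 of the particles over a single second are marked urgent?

0.7822

Thinning: the particles that are marked urgent themselves form a Poisson process with rate 0.6 × 4.8 = 2.88 per second.
So μ = 2.88.
P(N ≥ 2) = 1 − P(N ≤ 1) ≈ 0.7822.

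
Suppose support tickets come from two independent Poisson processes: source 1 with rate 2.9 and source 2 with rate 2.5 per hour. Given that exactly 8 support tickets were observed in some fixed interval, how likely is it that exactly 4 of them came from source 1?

0.2675

Given the total, each event is independently from source 1 with probability p = λ_1/(λ_1+λ_2) = 2.9/5.4 ≈ 0.5370.
So K ~ Binomial(8, 2.9/5.4): P(K = 4) = C(8,4) · (2.9/5.4)^4 · (2.5/5.4)^4 ≈ 0.2675.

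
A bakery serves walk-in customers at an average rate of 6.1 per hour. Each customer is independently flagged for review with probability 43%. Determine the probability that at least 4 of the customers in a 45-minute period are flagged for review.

0.1370

Thinning: the customers that are flagged for review themselves form a Poisson process with rate 0.43 × 6.1 = 2.623 per hour.
Over the interval, μ = 2.623 × 0.75 = 1.96725 (a 45-minute period = 0.75 hours).
P(N ≥ 4) = 1 − P(N ≤ 3) ≈ 0.1370.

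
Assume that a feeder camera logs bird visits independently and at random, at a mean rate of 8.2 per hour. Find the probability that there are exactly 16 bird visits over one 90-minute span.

Over the interval, μ = 8.2 × 1.5 = 12.3 (a 90-minute span = 1.5 hours).
P(N = 16) = e^(−μ) μ^16/16! = e^(−12.3) · 12.3^16/20922789888000 ≈ 0.0597.

0.0597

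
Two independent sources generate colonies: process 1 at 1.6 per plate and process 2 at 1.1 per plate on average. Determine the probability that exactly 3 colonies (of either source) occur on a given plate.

Independent Poisson processes superpose: combined rate λ = 1.6 + 1.1 = 2.7 per plate.
So μ = 2.7.
P(N = 3) = e^(−2.7) · 2.7^3/3! ≈ 0.2205.

0.2205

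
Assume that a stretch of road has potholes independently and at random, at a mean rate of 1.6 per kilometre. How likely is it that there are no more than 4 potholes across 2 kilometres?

0.7806

Over the interval, μ = 1.6 × 2 = 3.2 (2 kilometres).
P(N ≤ 4) = Σ_{j=0}^{4} e^(−μ) μ^j/j! ≈ 0.7806.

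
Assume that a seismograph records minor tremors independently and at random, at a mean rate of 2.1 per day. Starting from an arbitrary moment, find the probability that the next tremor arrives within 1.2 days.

Inter-arrival times are exponential with rate λ = 2.1 per day.
P(T ≤ 1.2) = 1 − e^(−λt) = 1 − e^(−2.1 × 1.2) = 1 − e^(−2.52) ≈ 0.9195.

0.9195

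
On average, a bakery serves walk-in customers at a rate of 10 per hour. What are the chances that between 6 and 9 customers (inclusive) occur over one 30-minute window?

0.3522

Over the interval, μ = 10 × 0.5 = 5 (a 30-minute window = 0.5 hours).
P(6 ≤ N ≤ 9) = Σ_{j=6}^{9} e^(−5) · 5^j/j! ≈ 0.3522.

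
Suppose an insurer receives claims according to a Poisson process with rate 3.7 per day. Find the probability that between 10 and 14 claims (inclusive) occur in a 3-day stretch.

0.5169

Over the interval, μ = 3.7 × 3 = 11.1 (a 3-day stretch = 3 days).
P(10 ≤ N ≤ 14) = Σ_{j=10}^{14} e^(−11.1) · 11.1^j/j! ≈ 0.5169.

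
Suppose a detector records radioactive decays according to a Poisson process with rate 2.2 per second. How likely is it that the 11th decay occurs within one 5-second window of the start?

0.5401

Over the interval, μ = 2.2 × 5 = 11 (a 5-second window = 5 seconds).
The 11th arrival falls in the interval iff at least 11 events occur there: P(S_11 ≤ t) = P(N ≥ 11) = 1 − P(N ≤ 10) ≈ 0.5401.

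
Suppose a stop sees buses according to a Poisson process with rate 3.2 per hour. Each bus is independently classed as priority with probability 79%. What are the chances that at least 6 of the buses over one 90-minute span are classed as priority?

0.1833

Thinning: the buses that are classed as priority themselves form a Poisson process with rate 0.79 × 3.2 = 2.528 per hour.
Over the interval, μ = 2.528 × 1.5 = 3.792 (a 90-minute span = 1.5 hours).
P(N ≥ 6) = 1 − P(N ≤ 5) ≈ 0.1833.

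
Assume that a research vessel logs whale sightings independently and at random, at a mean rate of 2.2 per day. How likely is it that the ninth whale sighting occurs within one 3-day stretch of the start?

Over the interval, μ = 2.2 × 3 = 6.6 (a 3-day stretch = 3 days).
The ninth arrival falls in the interval iff at least 9 events occur there: P(S_9 ≤ t) = P(N ≥ 9) = 1 − P(N ≤ 8) ≈ 0.2204.

0.2204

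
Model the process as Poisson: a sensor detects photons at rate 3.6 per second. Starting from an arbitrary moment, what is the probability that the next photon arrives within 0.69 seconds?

Inter-arrival times are exponential with rate λ = 3.6 per second.
P(T ≤ 0.69) = 1 − e^(−λt) = 1 − e^(−3.6 × 0.69) = 1 − e^(−2.484) ≈ 0.9166.

0.9166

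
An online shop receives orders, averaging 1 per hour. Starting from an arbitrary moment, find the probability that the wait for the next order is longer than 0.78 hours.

The wait for the next event is exponential with rate λ = 1 per hour.
P(T > 0.78) = e^(−λt) = e^(−1 × 0.78) = e^(−0.78) ≈ 0.4584.

0.4584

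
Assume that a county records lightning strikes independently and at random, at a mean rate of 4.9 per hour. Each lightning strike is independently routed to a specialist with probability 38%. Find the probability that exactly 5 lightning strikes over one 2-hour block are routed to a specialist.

0.1441

Thinning: the lightning strikes that are routed to a specialist themselves form a Poisson process with rate 0.38 × 4.9 = 1.862 per hour.
Over the interval, μ = 1.862 × 2 = 3.724 (a 2-hour block = 2 hours).
P(N = 5) = e^(−3.724) · 3.724^5/5! ≈ 0.1441.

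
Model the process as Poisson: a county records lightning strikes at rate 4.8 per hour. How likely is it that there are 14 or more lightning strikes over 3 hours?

0.5773

Over the interval, μ = 4.8 × 3 = 14.4 (3 hours).
P(N ≥ 14) = 1 − P(N ≤ 13) = 1 − Σ_{j=0}^{13} e^(−μ) μ^j/j! ≈ 0.5773.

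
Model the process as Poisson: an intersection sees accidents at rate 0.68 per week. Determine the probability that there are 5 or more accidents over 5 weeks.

0.2558

Over the interval, μ = 0.68 × 5 = 3.4 (5 weeks).
P(N ≥ 5) = 1 − P(N ≤ 4) = 1 − Σ_{j=0}^{4} e^(−μ) μ^j/j! ≈ 0.2558.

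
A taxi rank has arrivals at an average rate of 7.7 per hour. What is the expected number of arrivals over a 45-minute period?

5.775

E[N] = λt = 7.7 × 0.75 = 5.775 (a 45-minute period = 0.75 hours).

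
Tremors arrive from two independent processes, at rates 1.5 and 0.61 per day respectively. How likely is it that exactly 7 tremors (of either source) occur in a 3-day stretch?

0.1440

Independent Poisson processes superpose: combined rate λ = 1.5 + 0.61 = 2.11 per day.
Over the interval, μ = 2.11 × 3 = 6.33 (a 3-day stretch = 3 days).
P(N = 7) = e^(−6.33) · 6.33^7/7! ≈ 0.1440.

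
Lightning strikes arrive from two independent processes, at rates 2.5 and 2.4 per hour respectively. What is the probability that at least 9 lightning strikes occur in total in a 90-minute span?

Independent Poisson processes superpose: combined rate λ = 2.5 + 2.4 = 4.9 per hour.
Over the interval, μ = 4.9 × 1.5 = 7.35 (a 90-minute span = 1.5 hours).
P(N ≥ 9) = 1 − P(N ≤ 8) ≈ 0.3175.

0.3175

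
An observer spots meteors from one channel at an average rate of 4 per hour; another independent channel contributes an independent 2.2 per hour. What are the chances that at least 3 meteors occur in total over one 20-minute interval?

0.3414

Independent Poisson processes superpose: combined rate λ = 4 + 2.2 = 6.2 per hour.
Over the interval, μ = 6.2 × 1/3 ≈ 2.06667 (a 20-minute interval = 1/3 hours).
P(N ≥ 3) = 1 − P(N ≤ 2) ≈ 0.3414.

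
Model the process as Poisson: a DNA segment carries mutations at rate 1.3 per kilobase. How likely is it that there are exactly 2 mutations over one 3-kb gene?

0.1539

Over the interval, μ = 1.3 × 3 = 3.9 (a 3-kb gene = 3 kilobases).
P(N = 2) = e^(−μ) μ^2/2! = e^(−3.9) · 3.9^2/2 ≈ 0.1539.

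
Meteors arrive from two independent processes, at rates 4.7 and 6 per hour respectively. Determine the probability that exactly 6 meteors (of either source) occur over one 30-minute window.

Independent Poisson processes superpose: combined rate λ = 4.7 + 6 = 10.7 per hour.
Over the interval, μ = 10.7 × 0.5 = 5.35 (a 30-minute window = 0.5 hours).
P(N = 6) = e^(−5.35) · 5.35^6/6! ≈ 0.1546.

0.1546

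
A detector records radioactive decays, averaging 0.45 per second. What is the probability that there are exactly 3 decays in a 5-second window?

0.2001

Over the interval, μ = 0.45 × 5 = 2.25 (a 5-second window = 5 seconds).
P(N = 3) = e^(−μ) μ^3/3! = e^(−2.25) · 2.25^3/6 ≈ 0.2001.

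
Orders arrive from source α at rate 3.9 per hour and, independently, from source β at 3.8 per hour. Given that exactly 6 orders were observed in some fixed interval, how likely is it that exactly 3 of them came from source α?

0.3123

Given the total, each event is independently from source α with probability p = λ_α/(λ_α+λ_β) = 3.9/7.7 ≈ 0.5065.
So K ~ Binomial(6, 3.9/7.7): P(K = 3) = C(6,3) · (3.9/7.7)^3 · (3.8/7.7)^3 ≈ 0.3123.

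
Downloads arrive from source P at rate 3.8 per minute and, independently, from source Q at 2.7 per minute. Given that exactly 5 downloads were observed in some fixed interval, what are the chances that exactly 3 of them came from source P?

Given the total, each event is independently from source P with probability p = λ_P/(λ_P+λ_Q) = 3.8/6.5 ≈ 0.5846.
So K ~ Binomial(5, 3.8/6.5): P(K = 3) = C(5,3) · (3.8/6.5)^3 · (2.7/6.5)^2 ≈ 0.3448.

0.3448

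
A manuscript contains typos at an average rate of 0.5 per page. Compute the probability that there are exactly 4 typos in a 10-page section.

0.1755

Over the interval, μ = 0.5 × 10 = 5 (a 10-page section = 10 pages).
P(N = 4) = e^(−μ) μ^4/4! = e^(−5) · 5^4/24 ≈ 0.1755.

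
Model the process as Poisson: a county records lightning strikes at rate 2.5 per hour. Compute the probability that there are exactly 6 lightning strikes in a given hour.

With mean μ = 2.5 per hour,
P(N = 6) = e^(−μ) μ^6/6! = e^(−2.5) · 2.5^6/720 ≈ 0.0278.

0.0278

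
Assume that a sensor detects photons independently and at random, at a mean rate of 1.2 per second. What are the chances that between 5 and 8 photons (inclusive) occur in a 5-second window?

0.5622

Over the interval, μ = 1.2 × 5 = 6 (a 5-second window = 5 seconds).
P(5 ≤ N ≤ 8) = Σ_{j=5}^{8} e^(−6) · 6^j/j! ≈ 0.5622.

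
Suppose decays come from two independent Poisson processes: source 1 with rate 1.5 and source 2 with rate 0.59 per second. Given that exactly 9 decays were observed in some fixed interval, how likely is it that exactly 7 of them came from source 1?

0.2814

Given the total, each event is independently from source 1 with probability p = λ_1/(λ_1+λ_2) = 1.5/2.09 ≈ 0.7177.
So K ~ Binomial(9, 1.5/2.09): P(K = 7) = C(9,7) · (1.5/2.09)^7 · (0.59/2.09)^2 ≈ 0.2814.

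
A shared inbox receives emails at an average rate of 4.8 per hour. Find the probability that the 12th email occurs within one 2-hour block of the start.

Over the interval, μ = 4.8 × 2 = 9.6 (a 2-hour block = 2 hours).
The 12th arrival falls in the interval iff at least 12 events occur there: P(S_12 ≤ t) = P(N ≥ 12) = 1 − P(N ≤ 11) ≈ 0.2588.

0.2588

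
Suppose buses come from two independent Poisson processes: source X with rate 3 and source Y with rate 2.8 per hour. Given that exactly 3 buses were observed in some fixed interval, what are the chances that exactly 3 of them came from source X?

Given the total, each event is independently from source X with probability p = λ_X/(λ_X+λ_Y) = 3/5.8 ≈ 0.5172.
So K ~ Binomial(3, 3/5.8): P(K = 3) = C(3,3) · (3/5.8)^3 · (2.8/5.8)^0 ≈ 0.1384.

0.1384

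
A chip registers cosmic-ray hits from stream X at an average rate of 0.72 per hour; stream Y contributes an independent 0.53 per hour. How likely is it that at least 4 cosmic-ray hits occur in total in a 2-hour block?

Independent Poisson processes superpose: combined rate λ = 0.72 + 0.53 = 1.25 per hour.
Over the interval, μ = 1.25 × 2 = 2.5 (a 2-hour block = 2 hours).
P(N ≥ 4) = 1 − P(N ≤ 3) ≈ 0.2424.

0.2424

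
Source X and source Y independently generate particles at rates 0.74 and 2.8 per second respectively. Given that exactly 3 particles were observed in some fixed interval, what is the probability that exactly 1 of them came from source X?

0.3923

Given the total, each event is independently from source X with probability p = λ_X/(λ_X+λ_Y) = 0.74/3.54 ≈ 0.2090.
So K ~ Binomial(3, 0.74/3.54): P(K = 1) = C(3,1) · (0.74/3.54)^1 · (2.8/3.54)^2 ≈ 0.3923.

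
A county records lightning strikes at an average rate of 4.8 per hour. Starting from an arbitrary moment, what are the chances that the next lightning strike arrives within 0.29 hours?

Inter-arrival times are exponential with rate λ = 4.8 per hour.
P(T ≤ 0.29) = 1 − e^(−λt) = 1 − e^(−4.8 × 0.29) = 1 − e^(−1.392) ≈ 0.7514.

0.7514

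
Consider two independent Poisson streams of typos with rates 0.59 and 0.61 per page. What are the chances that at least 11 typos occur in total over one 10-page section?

Independent Poisson processes superpose: combined rate λ = 0.59 + 0.61 = 1.2 per page.
Over the interval, μ = 1.2 × 10 = 12 (a 10-page section = 10 pages).
P(N ≥ 11) = 1 − P(N ≤ 10) ≈ 0.6528.

0.6528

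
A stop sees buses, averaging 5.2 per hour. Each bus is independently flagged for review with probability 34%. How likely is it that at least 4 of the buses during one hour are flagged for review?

Thinning: the buses that are flagged for review themselves form a Poisson process with rate 0.34 × 5.2 = 1.768 per hour.
So μ = 1.768.
P(N ≥ 4) = 1 − P(N ≤ 3) ≈ 0.1036.

0.1036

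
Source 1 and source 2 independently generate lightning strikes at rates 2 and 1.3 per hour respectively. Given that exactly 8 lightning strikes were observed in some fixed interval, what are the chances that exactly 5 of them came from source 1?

Given the total, each event is independently from source 1 with probability p = λ_1/(λ_1+λ_2) = 2/3.3 ≈ 0.6061.
So K ~ Binomial(8, 2/3.3): P(K = 5) = C(8,5) · (2/3.3)^5 · (1.3/3.3)^3 ≈ 0.2799.

0.2799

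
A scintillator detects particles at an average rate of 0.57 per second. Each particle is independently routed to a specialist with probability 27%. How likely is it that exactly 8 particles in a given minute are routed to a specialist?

Thinning: the particles that are routed to a specialist themselves form a Poisson process with rate 0.27 × 0.57 = 0.1539 per second.
Over the interval, μ = 0.1539 × 60 = 9.234 (a minute = 60 seconds).
P(N = 8) = e^(−9.234) · 9.234^8/8! ≈ 0.1280.

0.1280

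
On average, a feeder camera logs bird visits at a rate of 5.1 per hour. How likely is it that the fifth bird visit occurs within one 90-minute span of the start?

Over the interval, μ = 5.1 × 1.5 = 7.65 (a 90-minute span = 1.5 hours).
The fifth arrival falls in the interval iff at least 5 events occur there: P(S_5 ≤ t) = P(N ≥ 5) = 1 − P(N ≤ 4) ≈ 0.8785.

0.8785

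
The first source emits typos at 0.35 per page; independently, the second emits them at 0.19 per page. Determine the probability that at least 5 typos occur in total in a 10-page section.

0.6267

Independent Poisson processes superpose: combined rate λ = 0.35 + 0.19 = 0.54 per page.
Over the interval, μ = 0.54 × 10 = 5.4 (a 10-page section = 10 pages).
P(N ≥ 5) = 1 − P(N ≤ 4) ≈ 0.6267.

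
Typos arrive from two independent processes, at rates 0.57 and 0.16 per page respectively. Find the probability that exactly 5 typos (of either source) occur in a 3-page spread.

Independent Poisson processes superpose: combined rate λ = 0.57 + 0.16 = 0.73 per page.
Over the interval, μ = 0.73 × 3 = 2.19 (a 3-page spread = 3 pages).
P(N = 5) = e^(−2.19) · 2.19^5/5! ≈ 0.0470.

0.0470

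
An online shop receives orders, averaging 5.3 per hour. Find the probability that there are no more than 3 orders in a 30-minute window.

Over the interval, μ = 5.3 × 0.5 = 2.65 (a 30-minute window = 0.5 hours).
P(N ≤ 3) = Σ_{j=0}^{3} e^(−μ) μ^j/j! ≈ 0.7251.

0.7251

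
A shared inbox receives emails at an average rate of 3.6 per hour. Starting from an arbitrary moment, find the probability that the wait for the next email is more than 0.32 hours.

The wait for the next event is exponential with rate λ = 3.6 per hour.
P(T > 0.32) = e^(−λt) = e^(−3.6 × 0.32) = e^(−1.152) ≈ 0.3160.

0.3160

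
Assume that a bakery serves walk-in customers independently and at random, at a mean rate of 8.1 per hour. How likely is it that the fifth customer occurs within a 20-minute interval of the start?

0.1371

Over the interval, μ = 8.1 × 1/3 = 2.7 (a 20-minute interval = 1/3 hours).
The fifth arrival falls in the interval iff at least 5 events occur there: P(S_5 ≤ t) = P(N ≥ 5) = 1 − P(N ≤ 4) ≈ 0.1371.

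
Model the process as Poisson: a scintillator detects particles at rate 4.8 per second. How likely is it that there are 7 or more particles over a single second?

0.2092

With mean μ = 4.8 per second,
P(N ≥ 7) = 1 − P(N ≤ 6) = 1 − Σ_{j=0}^{6} e^(−μ) μ^j/j! ≈ 0.2092.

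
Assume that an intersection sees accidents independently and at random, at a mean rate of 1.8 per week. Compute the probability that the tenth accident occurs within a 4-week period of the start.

0.1904

Over the interval, μ = 1.8 × 4 = 7.2 (a 4-week period = 4 weeks).
The tenth arrival falls in the interval iff at least 10 events occur there: P(S_10 ≤ t) = P(N ≥ 10) = 1 − P(N ≤ 9) ≈ 0.1904.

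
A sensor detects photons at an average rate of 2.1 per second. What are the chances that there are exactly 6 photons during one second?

With mean μ = 2.1 per second,
P(N = 6) = e^(−μ) μ^6/6! = e^(−2.1) · 2.1^6/720 ≈ 0.0146.

0.0146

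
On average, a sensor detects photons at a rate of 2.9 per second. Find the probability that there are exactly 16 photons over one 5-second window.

0.0920

Over the interval, μ = 2.9 × 5 = 14.5 (a 5-second window = 5 seconds).
P(N = 16) = e^(−μ) μ^16/16! = e^(−14.5) · 14.5^16/20922789888000 ≈ 0.0920.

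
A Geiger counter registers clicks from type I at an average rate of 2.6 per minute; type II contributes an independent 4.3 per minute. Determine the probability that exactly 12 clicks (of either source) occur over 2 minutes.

0.1011

Independent Poisson processes superpose: combined rate λ = 2.6 + 4.3 = 6.9 per minute.
Over the interval, μ = 6.9 × 2 = 13.8 (2 minutes).
P(N = 12) = e^(−13.8) · 13.8^12/12! ≈ 0.1011.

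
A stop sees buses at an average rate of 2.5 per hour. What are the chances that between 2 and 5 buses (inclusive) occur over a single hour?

With mean μ = 2.5 per hour,
P(2 ≤ N ≤ 5) = Σ_{j=2}^{5} e^(−2.5) · 2.5^j/j! ≈ 0.6707.

0.6707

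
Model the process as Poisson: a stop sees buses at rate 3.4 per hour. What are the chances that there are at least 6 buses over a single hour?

0.1295

With mean μ = 3.4 per hour,
P(N ≥ 6) = 1 − P(N ≤ 5) = 1 − Σ_{j=0}^{5} e^(−μ) μ^j/j! ≈ 0.1295.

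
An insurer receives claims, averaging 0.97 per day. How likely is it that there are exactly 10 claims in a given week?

0.0646

Over the interval, μ = 0.97 × 7 = 6.79 (a week = 7 days).
P(N = 10) = e^(−μ) μ^10/10! = e^(−6.79) · 6.79^10/3628800 ≈ 0.0646.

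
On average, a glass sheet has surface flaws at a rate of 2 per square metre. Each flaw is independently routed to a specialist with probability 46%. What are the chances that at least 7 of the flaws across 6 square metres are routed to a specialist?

Thinning: the flaws that are routed to a specialist themselves form a Poisson process with rate 0.46 × 2 = 0.92 per square metre.
Over the interval, μ = 0.92 × 6 = 5.52 (6 square metres).
P(N ≥ 7) = 1 − P(N ≤ 6) ≈ 0.3171.

0.3171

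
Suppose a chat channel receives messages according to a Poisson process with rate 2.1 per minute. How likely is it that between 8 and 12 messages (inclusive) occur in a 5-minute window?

Over the interval, μ = 2.1 × 5 = 10.5 (a 5-minute window = 5 minutes).
P(8 ≤ N ≤ 12) = Σ_{j=8}^{12} e^(−10.5) · 10.5^j/j! ≈ 0.5635.

0.5635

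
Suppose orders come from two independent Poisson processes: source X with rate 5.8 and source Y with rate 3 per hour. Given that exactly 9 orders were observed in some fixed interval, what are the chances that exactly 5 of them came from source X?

Given the total, each event is independently from source X with probability p = λ_X/(λ_X+λ_Y) = 5.8/8.8 ≈ 0.6591.
So K ~ Binomial(9, 5.8/8.8): P(K = 5) = C(9,5) · (5.8/8.8)^5 · (3/8.8)^4 ≈ 0.2117.

0.2117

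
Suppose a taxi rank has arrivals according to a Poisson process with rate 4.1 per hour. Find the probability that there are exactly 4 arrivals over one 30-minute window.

0.0947

Over the interval, μ = 4.1 × 0.5 = 2.05 (a 30-minute window = 0.5 hours).
P(N = 4) = e^(−μ) μ^4/4! = e^(−2.05) · 2.05^4/24 ≈ 0.0947.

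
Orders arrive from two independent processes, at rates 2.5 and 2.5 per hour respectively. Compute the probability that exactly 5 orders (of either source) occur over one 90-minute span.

0.1094

Independent Poisson processes superpose: combined rate λ = 2.5 + 2.5 = 5 per hour.
Over the interval, μ = 5 × 1.5 = 7.5 (a 90-minute span = 1.5 hours).
P(N = 5) = e^(−7.5) · 7.5^5/5! ≈ 0.1094.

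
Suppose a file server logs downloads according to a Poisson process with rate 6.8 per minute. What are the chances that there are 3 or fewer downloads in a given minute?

With mean μ = 6.8 per minute,
P(N ≤ 3) = Σ_{j=0}^{3} e^(−μ) μ^j/j! ≈ 0.0928.

0.0928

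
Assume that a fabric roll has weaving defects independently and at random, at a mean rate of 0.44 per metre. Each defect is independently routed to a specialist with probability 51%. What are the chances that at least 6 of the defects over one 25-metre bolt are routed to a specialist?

0.4898

Thinning: the defects that are routed to a specialist themselves form a Poisson process with rate 0.51 × 0.44 = 0.2244 per metre.
Over the interval, μ = 0.2244 × 25 = 5.61 (a 25-metre bolt = 25 metres).
P(N ≥ 6) = 1 − P(N ≤ 5) ≈ 0.4898.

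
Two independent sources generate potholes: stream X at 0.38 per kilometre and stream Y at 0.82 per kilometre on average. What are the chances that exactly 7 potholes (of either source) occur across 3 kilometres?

0.0425

Independent Poisson processes superpose: combined rate λ = 0.38 + 0.82 = 1.2 per kilometre.
Over the interval, μ = 1.2 × 3 = 3.6 (3 kilometres).
P(N = 7) = e^(−3.6) · 3.6^7/7! ≈ 0.0425.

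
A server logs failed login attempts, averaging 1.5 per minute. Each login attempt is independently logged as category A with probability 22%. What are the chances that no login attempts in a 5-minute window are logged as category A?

Thinning: the login attempts that are logged as category A themselves form a Poisson process with rate 0.22 × 1.5 = 0.33 per minute.
Over the interval, μ = 0.33 × 5 = 1.65 (a 5-minute window = 5 minutes).
P(N = 0) = e^(−1.65) · 1.65^0/0! ≈ 0.1920.

0.1920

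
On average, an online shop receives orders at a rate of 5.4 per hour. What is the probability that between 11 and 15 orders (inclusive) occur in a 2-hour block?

Over the interval, μ = 5.4 × 2 = 10.8 (a 2-hour block = 2 hours).
P(11 ≤ N ≤ 15) = Σ_{j=11}^{15} e^(−10.8) · 10.8^j/j! ≈ 0.4337.

0.4337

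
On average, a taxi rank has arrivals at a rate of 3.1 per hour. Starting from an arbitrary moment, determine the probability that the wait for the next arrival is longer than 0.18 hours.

The wait for the next event is exponential with rate λ = 3.1 per hour.
P(T > 0.18) = e^(−λt) = e^(−3.1 × 0.18) = e^(−0.558) ≈ 0.5724.

0.5724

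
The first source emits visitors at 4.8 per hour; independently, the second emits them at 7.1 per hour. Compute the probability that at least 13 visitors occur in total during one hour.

Independent Poisson processes superpose: combined rate λ = 4.8 + 7.1 = 11.9 per hour.
So μ = 11.9.
P(N ≥ 13) = 1 − P(N ≤ 12) ≈ 0.4126.

0.4126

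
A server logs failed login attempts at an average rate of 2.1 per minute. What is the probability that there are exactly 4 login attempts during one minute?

0.0992

With mean μ = 2.1 per minute,
P(N = 4) = e^(−μ) μ^4/4! = e^(−2.1) · 2.1^4/24 ≈ 0.0992.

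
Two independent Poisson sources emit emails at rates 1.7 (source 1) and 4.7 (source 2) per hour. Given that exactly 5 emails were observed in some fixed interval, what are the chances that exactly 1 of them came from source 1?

Given the total, each event is independently from source 1 with probability p = λ_1/(λ_1+λ_2) = 1.7/6.4 ≈ 0.2656.
So K ~ Binomial(5, 1.7/6.4): P(K = 1) = C(5,1) · (1.7/6.4)^1 · (4.7/6.4)^4 ≈ 0.3863.

0.3863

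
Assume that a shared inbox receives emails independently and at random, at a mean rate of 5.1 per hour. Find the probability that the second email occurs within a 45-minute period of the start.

0.8947

Over the interval, μ = 5.1 × 0.75 = 3.825 (a 45-minute period = 0.75 hours).
The second arrival falls in the interval iff at least 2 events occur there: P(S_2 ≤ t) = P(N ≥ 2) = 1 − P(N ≤ 1) ≈ 0.8947.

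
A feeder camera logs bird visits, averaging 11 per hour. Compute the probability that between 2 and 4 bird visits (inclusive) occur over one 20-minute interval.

Over the interval, μ = 11 × 1/3 ≈ 3.66667 (a 20-minute interval = 1/3 hours).
P(2 ≤ N ≤ 4) = Σ_{j=2}^{4} e^(−3.66667) · 3.66667^j/j! ≈ 0.5744.

0.5744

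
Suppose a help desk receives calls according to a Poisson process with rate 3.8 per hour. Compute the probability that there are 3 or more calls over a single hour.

With mean μ = 3.8 per hour,
P(N ≥ 3) = 1 − P(N ≤ 2) = 1 − Σ_{j=0}^{2} e^(−μ) μ^j/j! ≈ 0.7311.

0.7311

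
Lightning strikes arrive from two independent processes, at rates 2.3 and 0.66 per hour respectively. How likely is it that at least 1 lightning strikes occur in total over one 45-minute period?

0.8914

Independent Poisson processes superpose: combined rate λ = 2.3 + 0.66 = 2.96 per hour.
Over the interval, μ = 2.96 × 0.75 = 2.22 (a 45-minute period = 0.75 hours).
P(N ≥ 1) = 1 − P(N ≤ 0) ≈ 0.8914.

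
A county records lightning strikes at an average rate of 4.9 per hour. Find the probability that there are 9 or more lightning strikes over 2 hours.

Over the interval, μ = 4.9 × 2 = 9.8 (2 hours).
P(N ≥ 9) = 1 − P(N ≤ 8) = 1 − Σ_{j=0}^{8} e^(−μ) μ^j/j! ≈ 0.6442.

0.6442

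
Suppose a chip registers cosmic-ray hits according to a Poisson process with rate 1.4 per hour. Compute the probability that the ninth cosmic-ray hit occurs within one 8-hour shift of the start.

Over the interval, μ = 1.4 × 8 = 11.2 (an 8-hour shift = 8 hours).
The ninth arrival falls in the interval iff at least 9 events occur there: P(S_9 ≤ t) = P(N ≥ 9) = 1 − P(N ≤ 8) ≈ 0.7853.

0.7853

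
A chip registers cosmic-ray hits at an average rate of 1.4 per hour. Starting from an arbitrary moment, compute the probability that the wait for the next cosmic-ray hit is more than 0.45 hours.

0.5326

The wait for the next event is exponential with rate λ = 1.4 per hour.
P(T > 0.45) = e^(−λt) = e^(−1.4 × 0.45) = e^(−0.63) ≈ 0.5326.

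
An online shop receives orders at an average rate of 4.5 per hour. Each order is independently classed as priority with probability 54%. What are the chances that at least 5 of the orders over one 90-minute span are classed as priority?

0.3022

Thinning: the orders that are classed as priority themselves form a Poisson process with rate 0.54 × 4.5 = 2.43 per hour.
Over the interval, μ = 2.43 × 1.5 = 3.645 (a 90-minute span = 1.5 hours).
P(N ≥ 5) = 1 − P(N ≤ 4) ≈ 0.3022.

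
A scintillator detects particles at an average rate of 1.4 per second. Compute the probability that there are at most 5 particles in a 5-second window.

0.3007

Over the interval, μ = 1.4 × 5 = 7 (a 5-second window = 5 seconds).
P(N ≤ 5) = Σ_{j=0}^{5} e^(−μ) μ^j/j! ≈ 0.3007.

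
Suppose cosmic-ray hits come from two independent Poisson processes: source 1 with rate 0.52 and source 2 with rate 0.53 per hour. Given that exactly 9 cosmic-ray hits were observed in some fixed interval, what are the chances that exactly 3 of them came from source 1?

Given the total, each event is independently from source 1 with probability p = λ_1/(λ_1+λ_2) = 0.52/1.05 ≈ 0.4952.
So K ~ Binomial(9, 0.52/1.05): P(K = 3) = C(9,3) · (0.52/1.05)^3 · (0.53/1.05)^6 ≈ 0.1687.

0.1687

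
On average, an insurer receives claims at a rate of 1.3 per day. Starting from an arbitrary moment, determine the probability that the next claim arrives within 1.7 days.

0.8903

Inter-arrival times are exponential with rate λ = 1.3 per day.
P(T ≤ 1.7) = 1 − e^(−λt) = 1 − e^(−1.3 × 1.7) = 1 − e^(−2.21) ≈ 0.8903.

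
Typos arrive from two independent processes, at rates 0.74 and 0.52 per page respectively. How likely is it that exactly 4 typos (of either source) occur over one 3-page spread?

0.1941

Independent Poisson processes superpose: combined rate λ = 0.74 + 0.52 = 1.26 per page.
Over the interval, μ = 1.26 × 3 = 3.78 (a 3-page spread = 3 pages).
P(N = 4) = e^(−3.78) · 3.78^4/4! ≈ 0.1941.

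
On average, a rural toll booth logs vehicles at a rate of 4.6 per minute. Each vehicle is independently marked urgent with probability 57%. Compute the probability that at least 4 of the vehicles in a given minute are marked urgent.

0.2688

Thinning: the vehicles that are marked urgent themselves form a Poisson process with rate 0.57 × 4.6 = 2.622 per minute.
So μ = 2.622.
P(N ≥ 4) = 1 − P(N ≤ 3) ≈ 0.2688.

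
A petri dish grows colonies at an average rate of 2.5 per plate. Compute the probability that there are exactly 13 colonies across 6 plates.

Over the interval, μ = 2.5 × 6 = 15 (6 plates).
P(N = 13) = e^(−μ) μ^13/13! = e^(−15) · 15^13/6227020800 ≈ 0.0956.

0.0956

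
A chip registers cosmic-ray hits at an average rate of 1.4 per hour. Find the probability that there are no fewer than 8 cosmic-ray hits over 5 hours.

0.4013

Over the interval, μ = 1.4 × 5 = 7 (5 hours).
P(N ≥ 8) = 1 − P(N ≤ 7) = 1 − Σ_{j=0}^{7} e^(−μ) μ^j/j! ≈ 0.4013.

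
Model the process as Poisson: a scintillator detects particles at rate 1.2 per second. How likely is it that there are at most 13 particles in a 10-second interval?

Over the interval, μ = 1.2 × 10 = 12 (a 10-second interval = 10 seconds).
P(N ≤ 13) = Σ_{j=0}^{13} e^(−μ) μ^j/j! ≈ 0.6815.

0.6815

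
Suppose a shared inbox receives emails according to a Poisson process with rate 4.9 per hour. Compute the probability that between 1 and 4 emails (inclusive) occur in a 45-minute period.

Over the interval, μ = 4.9 × 0.75 = 3.675 (a 45-minute period = 0.75 hours).
P(1 ≤ N ≤ 4) = Σ_{j=1}^{4} e^(−3.675) · 3.675^j/j! ≈ 0.6667.

0.6667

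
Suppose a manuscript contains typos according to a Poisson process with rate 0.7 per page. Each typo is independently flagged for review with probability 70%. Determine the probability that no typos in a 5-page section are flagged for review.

0.0863

Thinning: the typos that are flagged for review themselves form a Poisson process with rate 0.7 × 0.7 = 0.49 per page.
Over the interval, μ = 0.49 × 5 = 2.45 (a 5-page section = 5 pages).
P(N = 0) = e^(−2.45) · 2.45^0/0! ≈ 0.0863.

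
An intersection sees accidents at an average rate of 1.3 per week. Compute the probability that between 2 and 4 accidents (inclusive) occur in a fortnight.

0.6100

Over the interval, μ = 1.3 × 2 = 2.6 (a fortnight = 2 weeks).
P(2 ≤ N ≤ 4) = Σ_{j=2}^{4} e^(−2.6) · 2.6^j/j! ≈ 0.6100.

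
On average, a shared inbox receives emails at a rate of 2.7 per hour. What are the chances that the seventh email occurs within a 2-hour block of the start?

Over the interval, μ = 2.7 × 2 = 5.4 (a 2-hour block = 2 hours).
The seventh arrival falls in the interval iff at least 7 events occur there: P(S_7 ≤ t) = P(N ≥ 7) = 1 − P(N ≤ 6) ≈ 0.2983.

0.2983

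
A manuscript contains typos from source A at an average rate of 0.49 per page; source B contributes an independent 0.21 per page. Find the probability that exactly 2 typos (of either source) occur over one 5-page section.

Independent Poisson processes superpose: combined rate λ = 0.49 + 0.21 = 0.7 per page.
Over the interval, μ = 0.7 × 5 = 3.5 (a 5-page section = 5 pages).
P(N = 2) = e^(−3.5) · 3.5^2/2! ≈ 0.1850.

0.1850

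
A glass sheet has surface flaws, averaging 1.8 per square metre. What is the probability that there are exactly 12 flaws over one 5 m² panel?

0.0728

Over the interval, μ = 1.8 × 5 = 9 (a 5 m² panel = 5 square metres).
P(N = 12) = e^(−μ) μ^12/12! = e^(−9) · 9^12/479001600 ≈ 0.0728.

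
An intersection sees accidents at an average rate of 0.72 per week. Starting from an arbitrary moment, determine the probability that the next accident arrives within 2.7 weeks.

Inter-arrival times are exponential with rate λ = 0.72 per week.
P(T ≤ 2.7) = 1 − e^(−λt) = 1 − e^(−0.72 × 2.7) = 1 − e^(−1.944) ≈ 0.8569.

0.8569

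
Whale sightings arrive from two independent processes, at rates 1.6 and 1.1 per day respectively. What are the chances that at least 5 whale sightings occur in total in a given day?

0.1371

Independent Poisson processes superpose: combined rate λ = 1.6 + 1.1 = 2.7 per day.
So μ = 2.7.
P(N ≥ 5) = 1 − P(N ≤ 4) ≈ 0.1371.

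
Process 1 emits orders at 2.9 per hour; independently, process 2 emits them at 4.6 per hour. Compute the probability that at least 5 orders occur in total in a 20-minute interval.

Independent Poisson processes superpose: combined rate λ = 2.9 + 4.6 = 7.5 per hour.
Over the interval, μ = 7.5 × 1/3 = 2.5 (a 20-minute interval = 1/3 hours).
P(N ≥ 5) = 1 − P(N ≤ 4) ≈ 0.1088.

0.1088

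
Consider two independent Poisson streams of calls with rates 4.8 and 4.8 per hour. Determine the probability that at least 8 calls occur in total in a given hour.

0.7416

Independent Poisson processes superpose: combined rate λ = 4.8 + 4.8 = 9.6 per hour.
So μ = 9.6.
P(N ≥ 8) = 1 − P(N ≤ 7) ≈ 0.7416.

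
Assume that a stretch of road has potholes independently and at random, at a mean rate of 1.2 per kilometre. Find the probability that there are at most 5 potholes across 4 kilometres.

Over the interval, μ = 1.2 × 4 = 4.8 (4 kilometres).
P(N ≤ 5) = Σ_{j=0}^{5} e^(−μ) μ^j/j! ≈ 0.6510.

0.6510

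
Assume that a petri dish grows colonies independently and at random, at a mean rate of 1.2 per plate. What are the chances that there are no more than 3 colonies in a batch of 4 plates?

0.2942

Over the interval, μ = 1.2 × 4 = 4.8 (a batch of 4 plates = 4 plates).
P(N ≤ 3) = Σ_{j=0}^{3} e^(−μ) μ^j/j! ≈ 0.2942.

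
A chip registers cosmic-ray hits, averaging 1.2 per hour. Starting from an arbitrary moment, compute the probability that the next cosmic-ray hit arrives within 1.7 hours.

Inter-arrival times are exponential with rate λ = 1.2 per hour.
P(T ≤ 1.7) = 1 − e^(−λt) = 1 − e^(−1.2 × 1.7) = 1 − e^(−2.04) ≈ 0.8700.

0.8700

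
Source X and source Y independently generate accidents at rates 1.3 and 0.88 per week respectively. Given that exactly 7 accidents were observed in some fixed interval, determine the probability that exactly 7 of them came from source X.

0.0268

Given the total, each event is independently from source X with probability p = λ_X/(λ_X+λ_Y) = 1.3/2.18 ≈ 0.5963.
So K ~ Binomial(7, 1.3/2.18): P(K = 7) = C(7,7) · (1.3/2.18)^7 · (0.88/2.18)^0 ≈ 0.0268.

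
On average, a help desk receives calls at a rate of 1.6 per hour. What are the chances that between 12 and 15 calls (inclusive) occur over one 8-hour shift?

Over the interval, μ = 1.6 × 8 = 12.8 (an 8-hour shift = 8 hours).
P(12 ≤ N ≤ 15) = Σ_{j=12}^{15} e^(−12.8) · 12.8^j/j! ≈ 0.4073.

0.4073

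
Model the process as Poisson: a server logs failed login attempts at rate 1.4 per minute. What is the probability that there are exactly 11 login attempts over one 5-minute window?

0.0452

Over the interval, μ = 1.4 × 5 = 7 (a 5-minute window = 5 minutes).
P(N = 11) = e^(−μ) μ^11/11! = e^(−7) · 7^11/39916800 ≈ 0.0452.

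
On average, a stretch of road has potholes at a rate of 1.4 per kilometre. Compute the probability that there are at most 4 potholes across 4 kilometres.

Over the interval, μ = 1.4 × 4 = 5.6 (4 kilometres).
P(N ≤ 4) = Σ_{j=0}^{4} e^(−μ) μ^j/j! ≈ 0.3422.

0.3422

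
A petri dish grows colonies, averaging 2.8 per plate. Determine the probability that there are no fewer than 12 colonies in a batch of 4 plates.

Over the interval, μ = 2.8 × 4 = 11.2 (a batch of 4 plates = 4 plates).
P(N ≥ 12) = 1 − P(N ≤ 11) = 1 − Σ_{j=0}^{11} e^(−μ) μ^j/j! ≈ 0.4446.

0.4446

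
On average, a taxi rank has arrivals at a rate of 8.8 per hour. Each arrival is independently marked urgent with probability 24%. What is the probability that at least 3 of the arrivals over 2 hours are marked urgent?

Thinning: the arrivals that are marked urgent themselves form a Poisson process with rate 0.24 × 8.8 = 2.112 per hour.
Over the interval, μ = 2.112 × 2 = 4.224 (2 hours).
P(N ≥ 3) = 1 − P(N ≤ 2) ≈ 0.7929.

0.7929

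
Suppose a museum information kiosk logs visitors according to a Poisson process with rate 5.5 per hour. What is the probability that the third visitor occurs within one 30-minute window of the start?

Over the interval, μ = 5.5 × 0.5 = 2.75 (a 30-minute window = 0.5 hours).
The third arrival falls in the interval iff at least 3 events occur there: P(S_3 ≤ t) = P(N ≥ 3) = 1 − P(N ≤ 2) ≈ 0.5185.

0.5185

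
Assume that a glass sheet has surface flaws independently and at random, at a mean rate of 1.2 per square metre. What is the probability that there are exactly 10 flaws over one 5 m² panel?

Over the interval, μ = 1.2 × 5 = 6 (a 5 m² panel = 5 square metres).
P(N = 10) = e^(−μ) μ^10/10! = e^(−6) · 6^10/3628800 ≈ 0.0413.

0.0413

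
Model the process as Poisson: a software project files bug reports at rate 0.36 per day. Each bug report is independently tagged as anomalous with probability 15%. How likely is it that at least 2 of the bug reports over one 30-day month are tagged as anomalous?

Thinning: the bug reports that are tagged as anomalous themselves form a Poisson process with rate 0.15 × 0.36 = 0.054 per day.
Over the interval, μ = 0.054 × 30 = 1.62 (a 30-day month = 30 days).
P(N ≥ 2) = 1 − P(N ≤ 1) ≈ 0.4815.

0.4815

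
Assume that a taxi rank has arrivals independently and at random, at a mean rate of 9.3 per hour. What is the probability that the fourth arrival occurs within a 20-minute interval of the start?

Over the interval, μ = 9.3 × 1/3 = 3.1 (a 20-minute interval = 1/3 hours).
The fourth arrival falls in the interval iff at least 4 events occur there: P(S_4 ≤ t) = P(N ≥ 4) = 1 − P(N ≤ 3) ≈ 0.3752.

0.3752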